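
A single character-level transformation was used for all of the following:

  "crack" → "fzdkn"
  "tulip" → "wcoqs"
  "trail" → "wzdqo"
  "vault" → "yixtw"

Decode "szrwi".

proof

Shifts by position in crack: pos 0: c→f (+3), pos 1: r→z (+8), pos 2: a→d (+3), pos 3: c→k (+8) — repeating every 2. The shifts repeat in a cycle of length 2: positions 0,1,… shift by +3, +8, then the pattern repeats.
Decoding szrwi: s−3=p, z−8=r, r−3=o, w−8=o, i−3=f.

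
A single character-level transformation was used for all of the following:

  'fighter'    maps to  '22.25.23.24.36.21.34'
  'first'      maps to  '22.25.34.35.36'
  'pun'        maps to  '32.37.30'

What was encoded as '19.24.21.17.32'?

cheap

f is letter #6 and maps to 22: an offset of 16. Each letter is replaced by its alphabet position (a=1..z=26) + 16.
Decoding 19.24.21.17.32: 19→(19−16)÷1=3=c, 24→(24−16)÷1=8=h, 21→(21−16)÷1=5=e, 17→(17−16)÷1=1=a, 32→(32−16)÷1=16=p.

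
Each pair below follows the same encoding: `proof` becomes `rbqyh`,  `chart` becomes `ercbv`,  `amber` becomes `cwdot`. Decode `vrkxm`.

A repeating key of period 2 is used — shifts +2, +10 over and over.
Reversing it on vrkxm: v−2=t, r−10=h, k−2=i, x−10=n, m−2=k.

think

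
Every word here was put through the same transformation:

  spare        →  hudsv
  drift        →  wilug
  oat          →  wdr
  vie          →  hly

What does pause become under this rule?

Read the word backwards and shift each letter +3.
Applying it to pause: reverse → esuap; then shift: e+3=h, s+3=v, u+3=x, a+3=d, p+3=s.

hvxds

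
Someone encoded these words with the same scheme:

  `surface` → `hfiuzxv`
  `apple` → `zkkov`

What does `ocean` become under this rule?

Each pair mirrors across the alphabet (s↔h, u↔f, r↔i): positions sum to 25. This is the alphabet-reversal cipher (Atbash): a becomes z, b becomes y, etc.
For ocean: o↔l, c↔x, e↔v, a↔z, n↔m.

lxvzm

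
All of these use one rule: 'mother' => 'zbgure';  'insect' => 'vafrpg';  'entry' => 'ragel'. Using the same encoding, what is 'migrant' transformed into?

zvtenag

Compare letters: m→z is +13, o→b is +13, t→g is +13 — a constant shift. Every letter moves 13 places later in the alphabet, wrapping around z→a.
For migrant: m+13=z, i+13=v, g+13=t, r+13=e, a+13=n, n+13=a, t+13=g.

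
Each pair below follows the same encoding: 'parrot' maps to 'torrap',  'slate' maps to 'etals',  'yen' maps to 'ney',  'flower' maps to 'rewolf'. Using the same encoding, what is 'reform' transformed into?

The output letters match the input read backwards: parrot reversed is torrap. The word is simply reversed.
For reform: reverse → mrofer.

mrofer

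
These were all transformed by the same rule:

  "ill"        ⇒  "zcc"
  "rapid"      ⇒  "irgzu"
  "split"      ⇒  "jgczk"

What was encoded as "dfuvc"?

Compare letters: i→z is +17, l→c is +17, l→c is +17 — a constant shift. Each letter is shifted forward by 17 in the alphabet (a Caesar shift of +17).
Reversing it on dfuvc: d−17=m, f−17=o, u−17=d, v−17=e, c−17=l.

model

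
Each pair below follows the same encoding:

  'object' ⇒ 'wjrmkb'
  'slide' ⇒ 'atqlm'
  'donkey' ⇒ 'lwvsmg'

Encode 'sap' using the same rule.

aix

Compare letters: o→w is +8, b→j is +8, j→r is +8 — a constant shift. Every letter moves 8 places later in the alphabet, wrapping around z→a.
For sap: s+8=a, a+8=i, p+8=x.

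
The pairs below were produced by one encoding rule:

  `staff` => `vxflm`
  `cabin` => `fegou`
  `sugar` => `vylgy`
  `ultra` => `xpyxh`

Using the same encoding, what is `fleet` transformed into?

In staff: s→v is +3, t→x is +4, a→f is +5, f→l is +6 — the shift increases by 1 each position. The shift increases by 1 at each position, starting from +3: 3, 4, 5, ….
Applying it to fleet: f+3=i, l+4=p, e+5=j, e+6=k, t+7=a.

ipjka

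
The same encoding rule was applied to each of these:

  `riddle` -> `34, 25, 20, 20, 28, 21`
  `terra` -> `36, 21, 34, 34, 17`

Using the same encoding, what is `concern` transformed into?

19, 31, 30, 19, 21, 34, 30

The number is (letter's place in the alphabet, a=1) + 16.
For concern: c=3→19, o=15→31, n=14→30, c=3→19, e=5→21, r=18→34, n=14→30.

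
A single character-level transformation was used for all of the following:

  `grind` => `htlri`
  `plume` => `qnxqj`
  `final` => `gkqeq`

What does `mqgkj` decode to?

lodge

In grind: g→h is +1, r→t is +2, i→l is +3, n→r is +4 — the shift increases by 1 each position. Letter i (0-indexed) is shifted by i+1, so successive shifts are 1, 2, 3, ….
Undoing it on mqgkj: m−1=l, q−2=o, g−3=d, k−4=g, j−5=e.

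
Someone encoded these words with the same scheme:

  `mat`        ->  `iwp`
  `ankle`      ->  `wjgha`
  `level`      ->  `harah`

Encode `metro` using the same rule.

Compare letters: m→i is +22, a→w is +22, t→p is +22 — a constant shift. Each letter is shifted forward by 22 in the alphabet (a Caesar shift of +22).
On metro: m+22=i, e+22=a, t+22=p, r+22=n, o+22=k.

iapnk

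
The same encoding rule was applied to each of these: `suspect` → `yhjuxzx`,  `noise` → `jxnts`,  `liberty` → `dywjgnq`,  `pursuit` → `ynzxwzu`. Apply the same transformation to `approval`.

qfatwuuf

The output letters match the input read backwards, each shifted +5: suspect reversed is tcepsus. Read the word backwards and shift each letter +5.
On approval: reverse → lavorppa; then shift: l+5=q, a+5=f, v+5=a, o+5=t, r+5=w, p+5=u, p+5=u, a+5=f.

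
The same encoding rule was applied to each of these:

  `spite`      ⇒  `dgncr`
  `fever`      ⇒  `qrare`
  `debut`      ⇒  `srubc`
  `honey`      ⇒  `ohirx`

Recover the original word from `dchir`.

stone

s(18)→d(3) and p(15)→g(6) fit y≡25x+21 (mod 26); the inverse of 25 mod 26 is 25. Each letter's alphabet position (a=0..z=25) is mapped through 25·x+21 mod 26 — an affine cipher.
Decoding dchir: d(3)→25·(3−21)≡18=s; c(2)→25·(2−21)≡19=t; h(7)→25·(7−21)≡14=o; i(8)→25·(8−21)≡13=n; r(17)→25·(17−21)≡4=e (all mod 26).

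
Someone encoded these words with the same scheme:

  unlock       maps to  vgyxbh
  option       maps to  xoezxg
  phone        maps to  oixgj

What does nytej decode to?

u(20)→v(21) and n(13)→g(6) fit y≡17x+19 (mod 26); the inverse of 17 mod 26 is 23. Each letter's alphabet position (a=0..z=25) is mapped through 17·x+19 mod 26 — an affine cipher.
Undoing it on nytej: n(13)→23·(13−19)≡18=s; y(24)→23·(24−19)≡11=l; t(19)→23·(19−19)≡0=a; e(4)→23·(4−19)≡19=t; j(9)→23·(9−19)≡4=e (all mod 26).

slate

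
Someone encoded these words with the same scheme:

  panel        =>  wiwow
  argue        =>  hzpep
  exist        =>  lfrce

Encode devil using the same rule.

kmesw

In panel: p→w is +7, a→i is +8, n→w is +9, e→o is +10 — the shift increases by 1 each position. Each letter shifts forward by (position + 7), i.e. 7, 8, 9, … — the shift grows by one for each successive letter.
For devil: d+7=k, e+8=m, v+9=e, i+10=s, l+11=w.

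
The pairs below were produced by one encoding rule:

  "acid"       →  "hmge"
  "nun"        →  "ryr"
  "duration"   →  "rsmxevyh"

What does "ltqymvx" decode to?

triumph

The word is reversed, then every letter is shifted forward by 4.
Undoing it on ltqymvx: shift back: l−4=h, t−4=p, q−4=m, y−4=u, m−4=i, v−4=r, x−4=t → hpmuirt; then reverse → triumph.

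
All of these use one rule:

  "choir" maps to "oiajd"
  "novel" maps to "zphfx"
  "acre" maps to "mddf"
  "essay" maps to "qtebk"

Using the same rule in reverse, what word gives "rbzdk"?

It's a Vigenère-style cipher with numeric key [12,1]: position i shifts by key[i mod 2].
Undoing it on rbzdk: r−12=f, b−1=a, z−12=n, d−1=c, k−12=y.

fancy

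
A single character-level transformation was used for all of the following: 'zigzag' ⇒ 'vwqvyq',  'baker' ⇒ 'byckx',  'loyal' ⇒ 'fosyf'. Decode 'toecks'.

hockey

z(25)→v(21) and i(8)→w(22) fit y≡3x+24 (mod 26); the inverse of 3 mod 26 is 9. Each letter's alphabet position (a=0..z=25) is mapped through 3·x+24 mod 26 — an affine cipher.
Reversing it on toecks: t(19)→9·(19−24)≡7=h; o(14)→9·(14−24)≡14=o; e(4)→9·(4−24)≡2=c; c(2)→9·(2−24)≡10=k; k(10)→9·(10−24)≡4=e; s(18)→9·(18−24)≡24=y (all mod 26).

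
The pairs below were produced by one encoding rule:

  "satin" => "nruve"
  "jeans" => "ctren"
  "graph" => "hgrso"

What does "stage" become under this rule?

s(18)→n(13) and a(0)→r(17) fit y≡7x+17 (mod 26); the inverse of 7 mod 26 is 15. Treating letters as 0–25, the rule is x ↦ 7x + 17 (mod 26).
For stage: s(18)→7·18+17≡13=n; t(19)→7·19+17≡20=u; a(0)→7·0+17≡17=r; g(6)→7·6+17≡7=h; e(4)→7·4+17≡19=t (all mod 26).

nurht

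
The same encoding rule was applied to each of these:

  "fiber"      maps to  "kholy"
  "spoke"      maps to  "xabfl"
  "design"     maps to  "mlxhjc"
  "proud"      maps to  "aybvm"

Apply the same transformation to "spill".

xahee

f(5)→k(10) and i(8)→h(7) fit y≡25x+15 (mod 26); the inverse of 25 mod 26 is 25. Each letter's alphabet position (a=0..z=25) is mapped through 25·x+15 mod 26 — an affine cipher.
Applying it to spill: s(18)→25·18+15≡23=x; p(15)→25·15+15≡0=a; i(8)→25·8+15≡7=h; l(11)→25·11+15≡4=e; l(11)→25·11+15≡4=e (all mod 26).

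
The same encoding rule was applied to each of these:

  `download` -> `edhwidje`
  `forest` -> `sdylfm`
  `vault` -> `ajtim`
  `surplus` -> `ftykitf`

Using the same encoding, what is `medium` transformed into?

This is an affine cipher: with a=0,…,z=25, each position x becomes (7x+9) mod 26.
For medium: m(12)→7·12+9≡15=p; e(4)→7·4+9≡11=l; d(3)→7·3+9≡4=e; i(8)→7·8+9≡13=n; u(20)→7·20+9≡19=t; m(12)→7·12+9≡15=p (all mod 26).

plentp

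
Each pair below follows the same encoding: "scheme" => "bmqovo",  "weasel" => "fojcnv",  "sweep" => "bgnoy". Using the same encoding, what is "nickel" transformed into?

wslunv

Shifts by position in scheme: pos 0: s→b (+9), pos 1: c→m (+10), pos 2: h→q (+9), pos 3: e→o (+10) — repeating every 2. It's a Vigenère-style cipher with numeric key [9,10]: position i shifts by key[i mod 2].
On nickel: n+9=w, i+10=s, c+9=l, k+10=u, e+9=n, l+10=v.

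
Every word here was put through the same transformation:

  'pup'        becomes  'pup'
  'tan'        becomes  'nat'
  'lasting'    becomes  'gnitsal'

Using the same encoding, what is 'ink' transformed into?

kni

The output letters match the input read backwards: pup reversed is pup. The word is simply reversed.
Applying it to ink: reverse → kni.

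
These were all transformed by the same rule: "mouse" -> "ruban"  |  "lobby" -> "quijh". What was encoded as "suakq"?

notch

Letter i (0-indexed) is shifted by i+5, so successive shifts are 5, 6, 7, ….
Undoing it on suakq: s−5=n, u−6=o, a−7=t, k−8=c, q−9=h.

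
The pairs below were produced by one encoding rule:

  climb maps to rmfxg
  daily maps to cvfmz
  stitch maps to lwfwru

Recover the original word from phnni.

c(2)→r(17) and l(11)→m(12) fit y≡11x+21 (mod 26); the inverse of 11 mod 26 is 19. This is an affine cipher: with a=0,…,z=25, each position x becomes (11x+21) mod 26.
Undoing it on phnni: p(15)→19·(15−21)≡16=q; h(7)→19·(7−21)≡20=u; n(13)→19·(13−21)≡4=e; n(13)→19·(13−21)≡4=e; i(8)→19·(8−21)≡13=n (all mod 26).

queen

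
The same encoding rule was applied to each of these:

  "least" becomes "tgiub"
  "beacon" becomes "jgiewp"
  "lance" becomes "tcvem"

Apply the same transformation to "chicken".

kjqesgv

Shifts by position in least: pos 0: l→t (+8), pos 1: e→g (+2), pos 2: a→i (+8), pos 3: s→u (+2) — repeating every 2. A repeating key of period 2 is used — shifts +8, +2 over and over.
Applying it to chicken: c+8=k, h+2=j, i+8=q, c+2=e, k+8=s, e+2=g, n+8=v.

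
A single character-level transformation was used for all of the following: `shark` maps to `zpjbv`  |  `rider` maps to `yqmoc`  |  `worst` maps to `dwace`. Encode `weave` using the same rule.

dmjfp

Letter i (0-indexed) is shifted by i+7, so successive shifts are 7, 8, 9, ….
Applying it to weave: w+7=d, e+8=m, a+9=j, v+10=f, e+11=p.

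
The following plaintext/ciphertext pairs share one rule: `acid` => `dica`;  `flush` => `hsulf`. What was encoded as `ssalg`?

The output letters match the input read backwards: acid reversed is dica. It's just the letters in reverse order.
Reversing it on ssalg: then reverse → glass.

glass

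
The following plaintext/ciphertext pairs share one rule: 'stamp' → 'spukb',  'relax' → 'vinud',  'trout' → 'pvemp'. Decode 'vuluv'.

radar

This is an affine cipher: with a=0,…,z=25, each position x becomes (23x+20) mod 26.
Decoding vuluv: v(21)→17·(21−20)≡17=r; u(20)→17·(20−20)≡0=a; l(11)→17·(11−20)≡3=d; u(20)→17·(20−20)≡0=a; v(21)→17·(21−20)≡17=r (all mod 26).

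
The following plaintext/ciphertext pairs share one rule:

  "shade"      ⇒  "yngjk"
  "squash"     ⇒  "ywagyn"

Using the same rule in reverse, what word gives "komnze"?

Compare letters: s→y is +6, h→n is +6, a→g is +6 — a constant shift. This is a Caesar cipher with shift 6.
Decoding komnze: k−6=e, o−6=i, m−6=g, n−6=h, z−6=t, e−6=y.

eighty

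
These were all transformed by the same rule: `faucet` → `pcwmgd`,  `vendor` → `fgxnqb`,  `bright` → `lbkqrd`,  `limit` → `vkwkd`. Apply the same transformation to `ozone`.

The shift depends on letter class: consonant f→p is +10, but vowel a→c is +2. Vowels shift forward by 2 and consonants shift forward by 10.
For ozone: o(vowel)+2=q, z(cons)+10=j, o(vowel)+2=q, n(cons)+10=x, e(vowel)+2=g.

qjqxg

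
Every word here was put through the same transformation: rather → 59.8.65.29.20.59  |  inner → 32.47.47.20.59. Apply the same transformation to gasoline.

26.8.62.50.41.32.47.20

Each letter becomes 3×(its alphabet position, a=1..z=26) + 5.
For gasoline: g=7→26, a=1→8, s=19→62, o=15→50, l=12→41, i=9→32, n=14→47, e=5→20.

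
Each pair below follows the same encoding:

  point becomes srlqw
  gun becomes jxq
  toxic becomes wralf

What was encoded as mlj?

jig

Compare letters: p→s is +3, o→r is +3, i→l is +3 — a constant shift. Each letter is shifted forward by 3 in the alphabet (a Caesar shift of +3).
Decoding mlj: m−3=j, l−3=i, j−3=g.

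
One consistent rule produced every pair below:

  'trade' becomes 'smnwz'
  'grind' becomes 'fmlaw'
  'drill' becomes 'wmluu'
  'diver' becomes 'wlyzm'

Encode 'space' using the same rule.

pgntz

t(19)→s(18) and r(17)→m(12) fit y≡3x+13 (mod 26); the inverse of 3 mod 26 is 9. This is an affine cipher: with a=0,…,z=25, each position x becomes (3x+13) mod 26.
On space: s(18)→3·18+13≡15=p; p(15)→3·15+13≡6=g; a(0)→3·0+13≡13=n; c(2)→3·2+13≡19=t; e(4)→3·4+13≡25=z (all mod 26).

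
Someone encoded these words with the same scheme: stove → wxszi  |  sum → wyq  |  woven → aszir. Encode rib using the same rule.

vmf

It's a constant shift of +4 (ROT4).
Applying it to rib: r+4=v, i+4=m, b+4=f.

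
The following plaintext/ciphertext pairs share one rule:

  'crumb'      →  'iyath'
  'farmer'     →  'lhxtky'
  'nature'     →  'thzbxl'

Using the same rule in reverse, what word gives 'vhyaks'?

Shifts by position in crumb: pos 0: c→i (+6), pos 1: r→y (+7), pos 2: u→a (+6), pos 3: m→t (+7) — repeating every 2. A repeating key of period 2 is used — shifts +6, +7 over and over.
Reversing it on vhyaks: v−6=p, h−7=a, y−6=s, a−7=t, k−6=e, s−7=l.

pastel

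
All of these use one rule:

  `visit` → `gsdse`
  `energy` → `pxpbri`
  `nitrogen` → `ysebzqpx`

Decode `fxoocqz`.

undergo

Shifts by position in visit: pos 0: v→g (+11), pos 1: i→s (+10), pos 2: s→d (+11), pos 3: i→s (+10) — repeating every 2. It's a Vigenère-style cipher with numeric key [11,10]: position i shifts by key[i mod 2].
Decoding fxoocqz: f−11=u, x−10=n, o−11=d, o−10=e, c−11=r, q−10=g, z−11=o.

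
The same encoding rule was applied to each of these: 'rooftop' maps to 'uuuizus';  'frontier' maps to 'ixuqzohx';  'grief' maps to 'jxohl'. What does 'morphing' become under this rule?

puxsnoqm

It's a Vigenère-style cipher with numeric key [3,6,6]: position i shifts by key[i mod 3].
Applying it to morphing: m+3=p, o+6=u, r+6=x, p+3=s, h+6=n, i+6=o, n+3=q, g+6=m.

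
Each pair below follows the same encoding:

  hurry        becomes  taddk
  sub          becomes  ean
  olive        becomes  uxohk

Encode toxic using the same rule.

fujoo

The shift depends on letter class: consonant h→t is +12, but vowel u→a is +6. Vowels shift forward by 6 and consonants shift forward by 12.
On toxic: t(cons)+12=f, o(vowel)+6=u, x(cons)+12=j, i(vowel)+6=o, c(cons)+12=o.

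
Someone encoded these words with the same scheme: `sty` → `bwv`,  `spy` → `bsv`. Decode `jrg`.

dog

The output letters match the input read backwards, each shifted +3: sty reversed is yts. Two steps: reverse the string, then apply a Caesar shift of +3.
Decoding jrg: shift back: j−3=g, r−3=o, g−3=d → god; then reverse → dog.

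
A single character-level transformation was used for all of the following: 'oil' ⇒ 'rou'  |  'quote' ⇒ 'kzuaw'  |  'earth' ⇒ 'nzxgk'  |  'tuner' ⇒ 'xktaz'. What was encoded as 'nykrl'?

The output letters match the input read backwards, each shifted +6: oil reversed is lio. The word is reversed, then every letter is shifted forward by 6.
Undoing it on nykrl: shift back: n−6=h, y−6=s, k−6=e, r−6=l, l−6=f → hself; then reverse → flesh.

flesh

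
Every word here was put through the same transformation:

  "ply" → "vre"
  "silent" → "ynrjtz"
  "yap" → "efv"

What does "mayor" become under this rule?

The shift depends on letter class: consonant p→v is +6, but vowel i→n is +5. Two shifts are in play — +5 for a/e/i/o/u, +6 for every other letter.
Applying it to mayor: m(cons)+6=s, a(vowel)+5=f, y(cons)+6=e, o(vowel)+5=t, r(cons)+6=x.

sfetx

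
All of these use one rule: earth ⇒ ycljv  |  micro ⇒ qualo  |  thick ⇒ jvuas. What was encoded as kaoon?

e(4)→y(24) and a(0)→c(2) fit y≡25x+2 (mod 26); the inverse of 25 mod 26 is 25. This is an affine cipher: with a=0,…,z=25, each position x becomes (25x+2) mod 26.
Undoing it on kaoon: k(10)→25·(10−2)≡18=s; a(0)→25·(0−2)≡2=c; o(14)→25·(14−2)≡14=o; o(14)→25·(14−2)≡14=o; n(13)→25·(13−2)≡15=p (all mod 26).

scoop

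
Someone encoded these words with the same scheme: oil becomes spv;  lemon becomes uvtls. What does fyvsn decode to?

The word is reversed, then every letter is shifted forward by 7.
Reversing it on fyvsn: shift back: f−7=y, y−7=r, v−7=o, s−7=l, n−7=g → yrolg; then reverse → glory.

glory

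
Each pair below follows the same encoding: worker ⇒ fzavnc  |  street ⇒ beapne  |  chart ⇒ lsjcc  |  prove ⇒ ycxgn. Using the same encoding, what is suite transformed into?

A repeating key of period 2 is used — shifts +9, +11 over and over.
On suite: s+9=b, u+11=f, i+9=r, t+11=e, e+9=n.

bfren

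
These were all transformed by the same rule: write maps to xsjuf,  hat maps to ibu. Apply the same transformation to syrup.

Compare letters: w→x is +1, r→s is +1, i→j is +1 — a constant shift. Each letter is shifted forward by 1 in the alphabet (a Caesar shift of +1).
For syrup: s+1=t, y+1=z, r+1=s, u+1=v, p+1=q.

tzsvq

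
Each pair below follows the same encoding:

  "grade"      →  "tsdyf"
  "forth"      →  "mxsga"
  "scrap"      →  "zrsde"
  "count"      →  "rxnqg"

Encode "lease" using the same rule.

cfdzf

g(6)→t(19) and r(17)→s(18) fit y≡7x+3 (mod 26); the inverse of 7 mod 26 is 15. Treating letters as 0–25, the rule is x ↦ 7x + 3 (mod 26).
On lease: l(11)→7·11+3≡2=c; e(4)→7·4+3≡5=f; a(0)→7·0+3≡3=d; s(18)→7·18+3≡25=z; e(4)→7·4+3≡5=f (all mod 26).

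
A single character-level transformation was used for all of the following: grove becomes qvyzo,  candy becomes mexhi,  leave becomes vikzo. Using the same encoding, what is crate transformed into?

mvkxo

A repeating key of period 2 is used — shifts +10, +4 over and over.
For crate: c+10=m, r+4=v, a+10=k, t+4=x, e+10=o.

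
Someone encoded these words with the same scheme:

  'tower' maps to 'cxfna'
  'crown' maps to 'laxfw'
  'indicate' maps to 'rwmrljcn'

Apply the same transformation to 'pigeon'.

yrpnxw

Compare letters: t→c is +9, o→x is +9, w→f is +9 — a constant shift. Every letter moves 9 places later in the alphabet, wrapping around z→a.
Applying it to pigeon: p+9=y, i+9=r, g+9=p, e+9=n, o+9=x, n+9=w.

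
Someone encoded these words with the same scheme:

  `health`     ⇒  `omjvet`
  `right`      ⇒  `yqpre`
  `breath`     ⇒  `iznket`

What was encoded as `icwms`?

bunch

In health: h→o is +7, e→m is +8, a→j is +9, l→v is +10 — the shift increases by 1 each position. Each letter shifts forward by (position + 7), i.e. 7, 8, 9, … — the shift grows by one for each successive letter.
Decoding icwms: i−7=b, c−8=u, w−9=n, m−10=c, s−11=h.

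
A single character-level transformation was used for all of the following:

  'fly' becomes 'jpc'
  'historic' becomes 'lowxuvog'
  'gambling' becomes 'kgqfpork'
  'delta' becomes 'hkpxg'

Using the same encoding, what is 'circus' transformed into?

The shift depends on letter class: consonant f→j is +4, but vowel i→o is +6. Vowels shift forward by 6 and consonants shift forward by 4.
On circus: c(cons)+4=g, i(vowel)+6=o, r(cons)+4=v, c(cons)+4=g, u(vowel)+6=a, s(cons)+4=w.

govgaw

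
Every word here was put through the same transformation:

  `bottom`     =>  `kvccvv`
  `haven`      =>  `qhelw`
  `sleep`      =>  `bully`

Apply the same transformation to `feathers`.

The shift depends on letter class: consonant b→k is +9, but vowel o→v is +7. Two shifts are in play — +7 for a/e/i/o/u, +9 for every other letter.
On feathers: f(cons)+9=o, e(vowel)+7=l, a(vowel)+7=h, t(cons)+9=c, h(cons)+9=q, e(vowel)+7=l, r(cons)+9=a, s(cons)+9=b.

olhcqlab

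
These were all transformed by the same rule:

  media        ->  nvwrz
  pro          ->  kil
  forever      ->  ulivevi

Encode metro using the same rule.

Each letter is replaced by its mirror in the alphabet: a↔z, b↔y, c↔x, and so on (the Atbash cipher).
For metro: m↔n, e↔v, t↔g, r↔i, o↔l.

nvgil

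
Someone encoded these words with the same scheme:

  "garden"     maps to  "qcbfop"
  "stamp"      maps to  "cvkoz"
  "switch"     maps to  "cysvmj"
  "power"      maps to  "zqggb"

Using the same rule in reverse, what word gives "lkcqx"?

Shifts by position in garden: pos 0: g→q (+10), pos 1: a→c (+2), pos 2: r→b (+10), pos 3: d→f (+2) — repeating every 2. The shifts repeat in a cycle of length 2: positions 0,1,… shift by +10, +2, then the pattern repeats.
Reversing it on lkcqx: l−10=b, k−2=i, c−10=s, q−2=o, x−10=n.

bison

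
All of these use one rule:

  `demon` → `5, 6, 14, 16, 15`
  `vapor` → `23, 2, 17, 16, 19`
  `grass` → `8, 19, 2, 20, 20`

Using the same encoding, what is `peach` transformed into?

d is letter #4 and maps to 5: an offset of 1. The number is (letter's place in the alphabet, a=1) + 1.
On peach: p=16→17, e=5→6, a=1→2, c=3→4, h=8→9.

17, 6, 2, 4, 9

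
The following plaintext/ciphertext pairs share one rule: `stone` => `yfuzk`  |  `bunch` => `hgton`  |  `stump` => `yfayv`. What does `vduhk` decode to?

Shifts by position in stone: pos 0: s→y (+6), pos 1: t→f (+12), pos 2: o→u (+6), pos 3: n→z (+12) — repeating every 2. The shifts repeat in a cycle of length 2: positions 0,1,… shift by +6, +12, then the pattern repeats.
Decoding vduhk: v−6=p, d−12=r, u−6=o, h−12=v, k−6=e.

prove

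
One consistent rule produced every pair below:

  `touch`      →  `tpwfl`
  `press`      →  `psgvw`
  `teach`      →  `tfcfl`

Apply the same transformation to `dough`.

dpwjl

In touch: t→t is +0, o→p is +1, u→w is +2, c→f is +3 — the shift increases by 1 each position. The shift increases by 1 at each position, starting from +0: 0, 1, 2, ….
Applying it to dough: d+0=d, o+1=p, u+2=w, g+3=j, h+4=l.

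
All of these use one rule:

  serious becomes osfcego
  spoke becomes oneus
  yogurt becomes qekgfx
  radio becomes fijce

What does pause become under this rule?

nigos

s(18)→o(14) and e(4)→s(18) fit y≡9x+8 (mod 26); the inverse of 9 mod 26 is 3. Treating letters as 0–25, the rule is x ↦ 9x + 8 (mod 26).
Applying it to pause: p(15)→9·15+8≡13=n; a(0)→9·0+8≡8=i; u(20)→9·20+8≡6=g; s(18)→9·18+8≡14=o; e(4)→9·4+8≡18=s (all mod 26).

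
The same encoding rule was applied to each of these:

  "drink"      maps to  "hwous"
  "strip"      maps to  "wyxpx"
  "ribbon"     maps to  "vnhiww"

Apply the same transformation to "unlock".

ysrvkt

Letter i (0-indexed) is shifted by i+4, so successive shifts are 4, 5, 6, ….
On unlock: u+4=y, n+5=s, l+6=r, o+7=v, c+8=k, k+9=t.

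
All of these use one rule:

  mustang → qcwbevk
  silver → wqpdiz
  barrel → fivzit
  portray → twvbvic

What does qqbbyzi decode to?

mixture

Shifts by position in mustang: pos 0: m→q (+4), pos 1: u→c (+8), pos 2: s→w (+4), pos 3: t→b (+8) — repeating every 2. A repeating key of period 2 is used — shifts +4, +8 over and over.
Reversing it on qqbbyzi: q−4=m, q−8=i, b−4=x, b−8=t, y−4=u, z−8=r, i−4=e.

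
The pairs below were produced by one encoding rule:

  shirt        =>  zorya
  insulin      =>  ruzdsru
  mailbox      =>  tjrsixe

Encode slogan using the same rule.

zsxnju

The shift depends on letter class: consonant s→z is +7, but vowel i→r is +9. Two shifts are in play — +9 for a/e/i/o/u, +7 for every other letter.
On slogan: s(cons)+7=z, l(cons)+7=s, o(vowel)+9=x, g(cons)+7=n, a(vowel)+9=j, n(cons)+7=u.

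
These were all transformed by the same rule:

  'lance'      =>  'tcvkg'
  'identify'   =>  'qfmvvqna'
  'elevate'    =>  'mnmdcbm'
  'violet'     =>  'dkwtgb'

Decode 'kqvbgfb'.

context

Shifts by position in lance: pos 0: l→t (+8), pos 1: a→c (+2), pos 2: n→v (+8), pos 3: c→k (+8), pos 4: e→g (+2) — repeating every 3. The shifts repeat in a cycle of length 3: positions 0,1,… shift by +8, +2, +8, then the pattern repeats.
Undoing it on kqvbgfb: k−8=c, q−2=o, v−8=n, b−8=t, g−2=e, f−8=x, b−8=t.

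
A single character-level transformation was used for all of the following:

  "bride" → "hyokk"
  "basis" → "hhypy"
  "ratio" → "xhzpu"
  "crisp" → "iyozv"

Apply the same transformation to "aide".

gpjl

Shifts by position in bride: pos 0: b→h (+6), pos 1: r→y (+7), pos 2: i→o (+6), pos 3: d→k (+7) — repeating every 2. A repeating key of period 2 is used — shifts +6, +7 over and over.
Applying it to aide: a+6=g, i+7=p, d+6=j, e+7=l.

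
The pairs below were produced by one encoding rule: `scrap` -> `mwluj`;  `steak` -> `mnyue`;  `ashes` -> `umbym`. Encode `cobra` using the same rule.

wivlu

Compare letters: s→m is +20, c→w is +20, r→l is +20 — a constant shift. Every letter moves 20 places later in the alphabet, wrapping around z→a.
For cobra: c+20=w, o+20=i, b+20=v, r+20=l, a+20=u.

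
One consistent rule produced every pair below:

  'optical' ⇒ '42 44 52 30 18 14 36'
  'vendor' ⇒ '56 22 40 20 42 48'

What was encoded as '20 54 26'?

dug

With a=1..z=26, the number is 2·pos + 12.
Reversing it on 20 54 26: 20→(20−12)÷2=4=d, 54→(54−12)÷2=21=u, 26→(26−12)÷2=7=g.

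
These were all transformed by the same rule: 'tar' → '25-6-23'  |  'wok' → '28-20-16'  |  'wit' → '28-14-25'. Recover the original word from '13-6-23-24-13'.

Letters become their 1-based position plus 5 (so a→6, b→7, …).
Decoding 13-6-23-24-13: 13→(13−5)÷1=8=h, 6→(6−5)÷1=1=a, 23→(23−5)÷1=18=r, 24→(24−5)÷1=19=s, 13→(13−5)÷1=8=h.

harsh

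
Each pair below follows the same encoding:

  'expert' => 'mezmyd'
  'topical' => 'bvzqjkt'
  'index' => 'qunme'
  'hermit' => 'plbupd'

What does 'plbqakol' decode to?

heritage

Shifts by position in expert: pos 0: e→m (+8), pos 1: x→e (+7), pos 2: p→z (+10), pos 3: e→m (+8), pos 4: r→y (+7), pos 5: t→d (+10) — repeating every 3. A repeating key of period 3 is used — shifts +8, +7, +10 over and over.
Reversing it on plbqakol: p−8=h, l−7=e, b−10=r, q−8=i, a−7=t, k−10=a, o−8=g, l−7=e.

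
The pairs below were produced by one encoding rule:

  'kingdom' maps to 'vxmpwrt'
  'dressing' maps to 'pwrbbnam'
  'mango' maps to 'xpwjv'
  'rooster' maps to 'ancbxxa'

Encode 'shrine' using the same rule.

The output letters match the input read backwards, each shifted +9: kingdom reversed is modgnik. Read the word backwards and shift each letter +9.
Applying it to shrine: reverse → enirhs; then shift: e+9=n, n+9=w, i+9=r, r+9=a, h+9=q, s+9=b.

nwraqb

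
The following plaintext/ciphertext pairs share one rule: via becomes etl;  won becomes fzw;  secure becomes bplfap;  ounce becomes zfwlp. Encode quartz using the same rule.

The shift depends on letter class: consonant v→e is +9, but vowel i→t is +11. The rule splits by letter class: vowels +11, consonants +9.
Applying it to quartz: q(cons)+9=z, u(vowel)+11=f, a(vowel)+11=l, r(cons)+9=a, t(cons)+9=c, z(cons)+9=i.

zflaci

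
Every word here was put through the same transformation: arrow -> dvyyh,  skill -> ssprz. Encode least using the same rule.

The output letters match the input read backwards, each shifted +7: arrow reversed is worra. The word is reversed, then every letter is shifted forward by 7.
Applying it to least: reverse → tsael; then shift: t+7=a, s+7=z, a+7=h, e+7=l, l+7=s.

azhls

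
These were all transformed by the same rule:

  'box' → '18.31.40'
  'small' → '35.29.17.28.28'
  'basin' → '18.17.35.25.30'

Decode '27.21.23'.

Each letter is replaced by its alphabet position (a=1..z=26) + 16.
Undoing it on 27.21.23: 27→(27−16)÷1=11=k, 21→(21−16)÷1=5=e, 23→(23−16)÷1=7=g.

keg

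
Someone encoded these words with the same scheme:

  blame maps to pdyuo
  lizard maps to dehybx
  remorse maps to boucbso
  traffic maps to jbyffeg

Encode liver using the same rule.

derob

b(1)→p(15) and l(11)→d(3) fit y≡17x+24 (mod 26); the inverse of 17 mod 26 is 23. Treating letters as 0–25, the rule is x ↦ 17x + 24 (mod 26).
Applying it to liver: l(11)→17·11+24≡3=d; i(8)→17·8+24≡4=e; v(21)→17·21+24≡17=r; e(4)→17·4+24≡14=o; r(17)→17·17+24≡1=b (all mod 26).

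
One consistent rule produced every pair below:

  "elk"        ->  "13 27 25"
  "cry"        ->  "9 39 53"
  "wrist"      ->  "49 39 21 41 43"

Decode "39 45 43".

Each letter becomes 2×(its alphabet position, a=1..z=26) + 3.
Undoing it on 39 45 43: 39→(39−3)÷2=18=r, 45→(45−3)÷2=21=u, 43→(43−3)÷2=20=t.

rut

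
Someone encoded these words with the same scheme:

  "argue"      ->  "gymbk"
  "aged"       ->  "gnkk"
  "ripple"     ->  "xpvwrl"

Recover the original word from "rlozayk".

leisure

A repeating key of period 2 is used — shifts +6, +7 over and over.
Reversing it on rlozayk: r−6=l, l−7=e, o−6=i, z−7=s, a−6=u, y−7=r, k−6=e.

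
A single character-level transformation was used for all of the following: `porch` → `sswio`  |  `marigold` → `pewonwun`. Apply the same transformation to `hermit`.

In porch: p→s is +3, o→s is +4, r→w is +5, c→i is +6 — the shift increases by 1 each position. Each letter shifts forward by (position + 3), i.e. 3, 4, 5, … — the shift grows by one for each successive letter.
For hermit: h+3=k, e+4=i, r+5=w, m+6=s, i+7=p, t+8=b.

kiwspb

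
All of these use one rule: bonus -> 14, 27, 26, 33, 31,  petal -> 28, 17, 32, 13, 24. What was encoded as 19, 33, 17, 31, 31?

guess

b is letter #2 and maps to 14: an offset of 12. Each letter is replaced by its alphabet position (a=1..z=26) + 12.
Reversing it on 19, 33, 17, 31, 31: 19→(19−12)÷1=7=g, 33→(33−12)÷1=21=u, 17→(17−12)÷1=5=e, 31→(31−12)÷1=19=s, 31→(31−12)÷1=19=s.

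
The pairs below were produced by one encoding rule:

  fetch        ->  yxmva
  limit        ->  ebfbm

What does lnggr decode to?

Compare letters: f→y is +19, e→x is +19, t→m is +19 — a constant shift. Each letter is shifted forward by 19 in the alphabet (a Caesar shift of +19).
Decoding lnggr: l−19=s, n−19=u, g−19=n, g−19=n, r−19=y.

sunny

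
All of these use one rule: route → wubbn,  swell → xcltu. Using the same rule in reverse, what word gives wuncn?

rogue

Each letter shifts forward by (position + 5), i.e. 5, 6, 7, … — the shift grows by one for each successive letter.
Decoding wuncn: w−5=r, u−6=o, n−7=g, c−8=u, n−9=e.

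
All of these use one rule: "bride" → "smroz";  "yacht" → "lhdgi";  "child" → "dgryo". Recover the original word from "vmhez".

b(1)→s(18) and r(17)→m(12) fit y≡11x+7 (mod 26); the inverse of 11 mod 26 is 19. Each letter's alphabet position (a=0..z=25) is mapped through 11·x+7 mod 26 — an affine cipher.
Reversing it on vmhez: v(21)→19·(21−7)≡6=g; m(12)→19·(12−7)≡17=r; h(7)→19·(7−7)≡0=a; e(4)→19·(4−7)≡21=v; z(25)→19·(25−7)≡4=e (all mod 26).

grave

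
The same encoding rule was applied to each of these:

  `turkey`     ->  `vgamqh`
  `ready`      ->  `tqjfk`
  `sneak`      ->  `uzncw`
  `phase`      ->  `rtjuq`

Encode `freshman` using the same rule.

hdnutvcz

A repeating key of period 3 is used — shifts +2, +12, +9 over and over.
For freshman: f+2=h, r+12=d, e+9=n, s+2=u, h+12=t, m+9=v, a+2=c, n+12=z.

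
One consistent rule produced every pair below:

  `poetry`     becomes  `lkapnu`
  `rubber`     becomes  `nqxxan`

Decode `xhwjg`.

Compare letters: p→l is +22, o→k is +22, e→a is +22 — a constant shift. Each letter is shifted forward by 22 in the alphabet (a Caesar shift of +22).
Decoding xhwjg: x−22=b, h−22=l, w−22=a, j−22=n, g−22=k.

blank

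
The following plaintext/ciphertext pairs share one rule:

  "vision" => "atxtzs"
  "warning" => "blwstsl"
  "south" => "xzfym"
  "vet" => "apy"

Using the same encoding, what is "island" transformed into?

The shift depends on letter class: consonant v→a is +5, but vowel i→t is +11. The rule splits by letter class: vowels +11, consonants +5.
For island: i(vowel)+11=t, s(cons)+5=x, l(cons)+5=q, a(vowel)+11=l, n(cons)+5=s, d(cons)+5=i.

txqlsi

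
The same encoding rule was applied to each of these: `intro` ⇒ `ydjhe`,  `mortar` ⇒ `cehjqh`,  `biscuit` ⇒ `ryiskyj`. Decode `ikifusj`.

Compare letters: i→y is +16, n→d is +16, t→j is +16 — a constant shift. Each letter is shifted forward by 16 in the alphabet (a Caesar shift of +16).
Undoing it on ikifusj: i−16=s, k−16=u, i−16=s, f−16=p, u−16=e, s−16=c, j−16=t.

suspect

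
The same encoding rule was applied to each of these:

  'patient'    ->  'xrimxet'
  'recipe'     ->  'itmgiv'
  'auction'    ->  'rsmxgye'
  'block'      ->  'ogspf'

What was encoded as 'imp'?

lie

Read the word backwards and shift each letter +4.
Reversing it on imp: shift back: i−4=e, m−4=i, p−4=l → eil; then reverse → lie.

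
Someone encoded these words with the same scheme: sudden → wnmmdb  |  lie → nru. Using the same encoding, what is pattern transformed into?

Read the word backwards and shift each letter +9.
On pattern: reverse → nrettap; then shift: n+9=w, r+9=a, e+9=n, t+9=c, t+9=c, a+9=j, p+9=y.

wanccjy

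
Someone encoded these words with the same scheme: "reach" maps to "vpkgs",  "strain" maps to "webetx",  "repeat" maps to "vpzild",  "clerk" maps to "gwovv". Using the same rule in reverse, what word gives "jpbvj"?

The shifts repeat in a cycle of length 3: positions 0,1,… shift by +4, +11, +10, then the pattern repeats.
Decoding jpbvj: j−4=f, p−11=e, b−10=r, v−4=r, j−11=y.

ferry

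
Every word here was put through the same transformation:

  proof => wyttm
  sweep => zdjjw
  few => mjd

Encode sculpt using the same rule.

zjzswa

The shift depends on letter class: consonant p→w is +7, but vowel o→t is +5. Two shifts are in play — +5 for a/e/i/o/u, +7 for every other letter.
On sculpt: s(cons)+7=z, c(cons)+7=j, u(vowel)+5=z, l(cons)+7=s, p(cons)+7=w, t(cons)+7=a.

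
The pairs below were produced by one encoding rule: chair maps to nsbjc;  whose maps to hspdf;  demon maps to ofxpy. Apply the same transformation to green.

rcffy

The shift depends on letter class: consonant c→n is +11, but vowel a→b is +1. Vowels shift forward by 1 and consonants shift forward by 11.
On green: g(cons)+11=r, r(cons)+11=c, e(vowel)+1=f, e(vowel)+1=f, n(cons)+11=y.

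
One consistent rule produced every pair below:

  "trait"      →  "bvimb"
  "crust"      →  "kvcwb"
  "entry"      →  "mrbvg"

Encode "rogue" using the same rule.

zsoym

Shifts by position in trait: pos 0: t→b (+8), pos 1: r→v (+4), pos 2: a→i (+8), pos 3: i→m (+4) — repeating every 2. It's a Vigenère-style cipher with numeric key [8,4]: position i shifts by key[i mod 2].
For rogue: r+8=z, o+4=s, g+8=o, u+4=y, e+8=m.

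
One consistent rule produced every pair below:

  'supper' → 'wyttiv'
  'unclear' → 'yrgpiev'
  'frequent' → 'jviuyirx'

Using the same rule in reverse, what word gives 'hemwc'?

daisy

Every letter moves 4 places later in the alphabet, wrapping around z→a.
Reversing it on hemwc: h−4=d, e−4=a, m−4=i, w−4=s, c−4=y.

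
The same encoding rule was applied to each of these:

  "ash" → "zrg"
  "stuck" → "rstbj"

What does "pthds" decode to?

Every letter moves 25 places later in the alphabet, wrapping around z→a.
Decoding pthds: p−25=q, t−25=u, h−25=i, d−25=e, s−25=t.

quiet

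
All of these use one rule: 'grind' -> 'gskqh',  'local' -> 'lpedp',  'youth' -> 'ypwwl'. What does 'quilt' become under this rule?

qvkox

In grind: g→g is +0, r→s is +1, i→k is +2, n→q is +3 — the shift increases by 1 each position. The shift increases by 1 at each position, starting from +0: 0, 1, 2, ….
For quilt: q+0=q, u+1=v, i+2=k, l+3=o, t+4=x.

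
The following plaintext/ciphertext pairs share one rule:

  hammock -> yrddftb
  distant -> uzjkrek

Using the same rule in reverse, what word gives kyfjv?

Compare letters: h→y is +17, a→r is +17, m→d is +17 — a constant shift. This is a Caesar cipher with shift 17.
Reversing it on kyfjv: k−17=t, y−17=h, f−17=o, j−17=s, v−17=e.

those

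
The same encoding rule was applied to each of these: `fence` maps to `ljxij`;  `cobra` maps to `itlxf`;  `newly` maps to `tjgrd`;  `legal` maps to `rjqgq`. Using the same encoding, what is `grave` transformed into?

mwkbj

Shifts by position in fence: pos 0: f→l (+6), pos 1: e→j (+5), pos 2: n→x (+10), pos 3: c→i (+6), pos 4: e→j (+5) — repeating every 3. A repeating key of period 3 is used — shifts +6, +5, +10 over and over.
For grave: g+6=m, r+5=w, a+10=k, v+6=b, e+5=j.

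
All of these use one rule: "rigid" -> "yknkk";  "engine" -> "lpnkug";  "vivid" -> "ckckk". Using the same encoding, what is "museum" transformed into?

twzgbo

Shifts by position in rigid: pos 0: r→y (+7), pos 1: i→k (+2), pos 2: g→n (+7), pos 3: i→k (+2) — repeating every 2. A repeating key of period 2 is used — shifts +7, +2 over and over.
For museum: m+7=t, u+2=w, s+7=z, e+2=g, u+7=b, m+2=o.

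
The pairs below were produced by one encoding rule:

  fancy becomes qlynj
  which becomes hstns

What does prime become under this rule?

actxp

Compare letters: f→q is +11, a→l is +11, n→y is +11 — a constant shift. Every letter moves 11 places later in the alphabet, wrapping around z→a.
On prime: p+11=a, r+11=c, i+11=t, m+11=x, e+11=p.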